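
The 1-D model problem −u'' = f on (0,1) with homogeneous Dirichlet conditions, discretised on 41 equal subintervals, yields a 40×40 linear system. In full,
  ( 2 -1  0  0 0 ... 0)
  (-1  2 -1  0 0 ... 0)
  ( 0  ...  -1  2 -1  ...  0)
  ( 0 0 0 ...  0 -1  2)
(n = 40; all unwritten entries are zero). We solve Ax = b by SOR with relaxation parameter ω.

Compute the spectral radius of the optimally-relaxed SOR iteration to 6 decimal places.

[ρ_J] n=40: ρ(B_J) = cos(π/(n+1)) = cos(π/41) = 0.997066.
root = sin(π/41) = 0.0765493  (since 1−cos² = sin²).
[ω*] 2 ÷ (1 + 0.0765493) = 2 ÷ 1.0765493 = 1.857788.
At ω = 1.857788 every |λ(B_ω)| = ω−1, so ρ_SOR = 0.857788.

ρ_SOR = 0.857788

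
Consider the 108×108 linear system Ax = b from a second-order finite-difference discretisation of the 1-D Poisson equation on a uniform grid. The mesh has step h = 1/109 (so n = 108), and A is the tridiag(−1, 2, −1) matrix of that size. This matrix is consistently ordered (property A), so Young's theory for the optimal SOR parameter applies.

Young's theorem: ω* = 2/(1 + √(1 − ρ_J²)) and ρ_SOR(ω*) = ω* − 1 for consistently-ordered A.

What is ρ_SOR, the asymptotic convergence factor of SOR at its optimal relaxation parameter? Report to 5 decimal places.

ρ_J = max_k |cos(kπ/109)| = cos(π/109) = 0.99958
root = sin(π/109) = 0.028818  (since 1−cos² = sin²).
So ω* = 2/1.028818 = 1.94398 (Young).
At ω = 1.94398 every |λ(B_ω)| = ω−1, so ρ_SOR = 0.94398.

ρ_SOR = 0.94398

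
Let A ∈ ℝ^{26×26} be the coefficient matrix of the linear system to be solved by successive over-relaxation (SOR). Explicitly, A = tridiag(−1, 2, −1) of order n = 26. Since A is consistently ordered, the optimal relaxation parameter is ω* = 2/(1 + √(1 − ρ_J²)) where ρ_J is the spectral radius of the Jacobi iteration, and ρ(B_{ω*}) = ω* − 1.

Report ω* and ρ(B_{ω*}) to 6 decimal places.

With n=26, ρ(Jacobi) = cos(π/27) = 0.993238.
root = sin(π/27) = 0.1160929  (since 1−cos² = sin²).
ω* = 2/(1 + 0.1160929) = 2/1.1160929 = 1.791966.
ρ_SOR = ω* − 1 ≈ 0.791966.

ω* = 1.791966, ρ_SOR = 0.791966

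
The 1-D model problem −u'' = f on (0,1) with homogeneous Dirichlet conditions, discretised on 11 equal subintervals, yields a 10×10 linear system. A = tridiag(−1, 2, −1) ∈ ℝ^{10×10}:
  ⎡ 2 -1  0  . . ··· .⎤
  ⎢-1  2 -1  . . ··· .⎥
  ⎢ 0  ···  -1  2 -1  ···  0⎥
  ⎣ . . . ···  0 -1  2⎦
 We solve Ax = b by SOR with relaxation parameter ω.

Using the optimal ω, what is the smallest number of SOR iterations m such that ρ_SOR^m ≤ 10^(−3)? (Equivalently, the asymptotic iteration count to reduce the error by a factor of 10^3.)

With n=10, ρ(Jacobi) = cos(π/11) = 0.9594930.
√(1 − cos²(π/11)) = sin(π/11) ≈ 0.2817326.
Then 2/(1+√(1−ρ_J²)) = 2/(1+0.2817326); ω* = 2/1.2817326 = 1.5603879.
ρ_SOR = ω* − 1 = 1.5603879 − 1 = 0.5603879.
For 3 digits: m = 3·ln10 / (−ln 0.5603879) = 6.90776/0.579126 = 11.928; round up → m = 12.

m = 12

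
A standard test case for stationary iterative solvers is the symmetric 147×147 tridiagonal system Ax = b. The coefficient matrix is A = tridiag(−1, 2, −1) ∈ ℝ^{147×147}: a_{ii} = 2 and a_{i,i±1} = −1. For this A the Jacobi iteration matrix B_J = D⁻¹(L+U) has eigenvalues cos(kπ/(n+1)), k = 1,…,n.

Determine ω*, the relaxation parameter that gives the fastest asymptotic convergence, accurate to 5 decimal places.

ω* = 1.95843

½·tridiag(1,0,1) at n=147: λ_k = cos(kπ/148); max |λ| at k=1 ⇒ ρ_J = cos(π/148) ≈ 0.99977.
1 − cos²(π/148) = sin²(π/148) ⇒ √(1−ρ_J²) = sin(π/148) = 0.021225.
[ω*] 2 ÷ (1 + 0.021225) = 2 ÷ 1.021225 = 1.95843.
and ρ(B_{ω*}) = 1.95843 − 1 = 0.95843.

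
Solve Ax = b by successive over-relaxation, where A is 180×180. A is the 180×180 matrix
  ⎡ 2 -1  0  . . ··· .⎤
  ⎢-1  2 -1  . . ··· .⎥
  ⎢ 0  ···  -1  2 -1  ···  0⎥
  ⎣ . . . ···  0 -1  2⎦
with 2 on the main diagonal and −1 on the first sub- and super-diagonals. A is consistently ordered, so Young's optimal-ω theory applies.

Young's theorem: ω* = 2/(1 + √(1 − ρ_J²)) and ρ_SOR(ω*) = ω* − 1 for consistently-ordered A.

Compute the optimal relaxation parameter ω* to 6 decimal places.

B_J for the 180×180 system has eigenvalues cos(kπ/181); ρ_J = cos(π/181) = 0.999849.
√(1−ρ_J²) simplifies to sin(π/181) = 0.0173560.
[ω*] 2 ÷ (1 + 0.0173560) = 2 ÷ 1.0173560 = 1.965880.
and ρ(B_{ω*}) = 1.965880 − 1 = 0.965880.

ω* = 1.965880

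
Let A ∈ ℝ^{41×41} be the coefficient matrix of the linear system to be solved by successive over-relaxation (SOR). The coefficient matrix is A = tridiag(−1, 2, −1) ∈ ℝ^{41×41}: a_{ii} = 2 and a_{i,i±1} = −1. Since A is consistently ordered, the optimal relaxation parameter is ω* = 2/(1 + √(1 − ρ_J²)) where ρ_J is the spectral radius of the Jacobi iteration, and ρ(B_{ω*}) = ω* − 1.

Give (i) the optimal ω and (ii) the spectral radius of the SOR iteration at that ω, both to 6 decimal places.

½·tridiag(1,0,1) at n=41: λ_k = cos(kπ/42); max |λ| at k=1 ⇒ ρ_J = cos(π/42) ≈ 0.997204.
√(1−ρ_J²) simplifies to sin(π/42) = 0.0747301.
Then 2/(1+√(1−ρ_J²)) = 2/(1+0.0747301); ω* = 2/1.0747301 = 1.860932.
Hence ρ(B_{ω*}) = 1.860932 − 1 = 0.860932.

ω* = 1.860932, ρ_SOR = 0.860932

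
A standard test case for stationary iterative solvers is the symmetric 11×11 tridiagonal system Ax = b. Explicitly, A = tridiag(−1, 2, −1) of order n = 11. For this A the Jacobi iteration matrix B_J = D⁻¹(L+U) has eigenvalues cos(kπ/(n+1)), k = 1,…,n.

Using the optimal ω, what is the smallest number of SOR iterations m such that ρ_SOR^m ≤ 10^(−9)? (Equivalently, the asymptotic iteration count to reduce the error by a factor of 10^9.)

n=11: λ(B_J) = 1 − λ(A)/2 = cos(kπ/12); k=1 gives ρ_J = 0.9659258.
√(1−ρ_J²) = |sin(π/12)| = 0.2588190
[ω*] 2 ÷ (1 + 0.2588190) = 2 ÷ 1.2588190 = 1.5887908.
[ρ_SOR] ω* − 1 = 0.5887908.
For 9 digits: m = 9·ln10 / (−ln 0.5887908) = 20.7233/0.529684 = 39.124; round up → m = 40.

m = 40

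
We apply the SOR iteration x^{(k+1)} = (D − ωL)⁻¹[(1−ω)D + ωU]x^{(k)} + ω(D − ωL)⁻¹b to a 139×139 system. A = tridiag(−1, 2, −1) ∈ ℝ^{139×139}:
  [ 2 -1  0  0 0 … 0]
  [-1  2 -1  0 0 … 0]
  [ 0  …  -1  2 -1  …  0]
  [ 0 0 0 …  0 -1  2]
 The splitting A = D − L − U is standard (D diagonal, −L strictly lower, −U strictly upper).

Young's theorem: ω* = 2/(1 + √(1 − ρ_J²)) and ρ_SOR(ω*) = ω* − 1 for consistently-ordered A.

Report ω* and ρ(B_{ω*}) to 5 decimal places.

With n=139, ρ(Jacobi) = cos(π/140) = 0.99975.
√(1 − cos²(π/140)) = sin(π/140) ≈ 0.022438.
ω* = 2/(1+0.022438) = 1.95611
At ω = 1.95611 every |λ(B_ω)| = ω−1, so ρ_SOR = 0.95611.

ω* = 1.95611, ρ_SOR = 0.95611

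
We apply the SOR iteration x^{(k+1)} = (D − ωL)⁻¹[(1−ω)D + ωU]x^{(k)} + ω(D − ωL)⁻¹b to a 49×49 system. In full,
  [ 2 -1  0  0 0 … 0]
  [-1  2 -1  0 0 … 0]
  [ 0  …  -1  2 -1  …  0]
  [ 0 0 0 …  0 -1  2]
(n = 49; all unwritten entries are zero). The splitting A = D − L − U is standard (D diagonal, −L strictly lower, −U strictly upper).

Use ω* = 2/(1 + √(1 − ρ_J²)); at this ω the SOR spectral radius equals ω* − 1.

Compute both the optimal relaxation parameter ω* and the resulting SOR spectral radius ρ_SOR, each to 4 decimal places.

ω* = 1.8818, ρ_SOR = 0.8818

½·tridiag(1,0,1) at n=49: λ_k = cos(kπ/50); max |λ| at k=1 ⇒ ρ_J = cos(π/50) ≈ 0.9980.
√(1−ρ_J²) simplifies to sin(π/50) = 0.06279.
So ω* = 2/1.06279 = 1.8818 (Young).
ρ(B_{ω*}) = ω*−1 = 0.8818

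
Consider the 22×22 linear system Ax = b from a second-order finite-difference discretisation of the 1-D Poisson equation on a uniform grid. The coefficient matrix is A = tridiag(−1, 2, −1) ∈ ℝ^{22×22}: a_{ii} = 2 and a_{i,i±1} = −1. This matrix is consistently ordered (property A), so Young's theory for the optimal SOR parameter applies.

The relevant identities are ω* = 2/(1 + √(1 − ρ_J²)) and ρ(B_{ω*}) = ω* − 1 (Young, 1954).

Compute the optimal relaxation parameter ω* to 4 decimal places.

spectrum of D⁻¹(L+U) = {cos(kπ/23) : 1≤k≤22}; ρ_J = cos(π/23) = 0.9907.
1 − cos²(π/23) = sin²(π/23) ⇒ √(1−ρ_J²) = sin(π/23) = 0.13617.
So ω* = 2/1.13617 = 1.7603 (Young).
Hence ρ(B_{ω*}) = 1.7603 − 1 = 0.7603.

ω* = 1.7603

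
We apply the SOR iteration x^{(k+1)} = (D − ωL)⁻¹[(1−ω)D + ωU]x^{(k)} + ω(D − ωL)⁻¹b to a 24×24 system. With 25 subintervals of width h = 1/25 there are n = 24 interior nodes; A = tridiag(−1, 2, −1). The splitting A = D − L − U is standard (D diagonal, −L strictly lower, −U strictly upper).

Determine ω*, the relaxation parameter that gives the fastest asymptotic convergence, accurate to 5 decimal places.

ω* = 1.77725

spectrum of D⁻¹(L+U) = {cos(kπ/25) : 1≤k≤24}; ρ_J = cos(π/25) = 0.99211.
√(1−ρ_J²) simplifies to sin(π/25) = 0.125333.
So ω* = 2/1.125333 = 1.77725 (Young).
ρ_SOR = ω* − 1 ≈ 0.77725.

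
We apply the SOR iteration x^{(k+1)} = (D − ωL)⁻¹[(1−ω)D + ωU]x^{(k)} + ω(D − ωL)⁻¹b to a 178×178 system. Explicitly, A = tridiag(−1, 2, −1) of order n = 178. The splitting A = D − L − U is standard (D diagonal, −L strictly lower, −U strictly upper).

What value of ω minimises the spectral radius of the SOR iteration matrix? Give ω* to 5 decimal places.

B_J for the 178×178 system has eigenvalues cos(kπ/179); ρ_J = cos(π/179) = 0.99985.
√(1 − cos²(π/179)) = sin(π/179) ≈ 0.017550.
Then 2/(1+√(1−ρ_J²)) = 2/(1+0.017550); ω* = 2/1.017550 = 1.96551.
Hence ρ(B_{ω*}) = 1.96551 − 1 = 0.96551.

ω* = 1.96551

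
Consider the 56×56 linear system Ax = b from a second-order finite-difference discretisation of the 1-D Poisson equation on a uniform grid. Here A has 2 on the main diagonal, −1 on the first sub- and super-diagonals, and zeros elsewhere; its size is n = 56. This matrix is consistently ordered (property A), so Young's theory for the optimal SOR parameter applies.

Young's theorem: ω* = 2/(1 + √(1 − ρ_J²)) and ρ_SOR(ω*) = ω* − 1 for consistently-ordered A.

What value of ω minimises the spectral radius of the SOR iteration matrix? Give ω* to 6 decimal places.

With n=56, ρ(Jacobi) = cos(π/57) = 0.998482.
√(1−ρ_J²) = |sin(π/57)| = 0.0550878
ω* = 2/(1+0.0550878) = 1.895577
At ω = 1.895577 every |λ(B_ω)| = ω−1, so ρ_SOR = 0.895577.

ω* = 1.895577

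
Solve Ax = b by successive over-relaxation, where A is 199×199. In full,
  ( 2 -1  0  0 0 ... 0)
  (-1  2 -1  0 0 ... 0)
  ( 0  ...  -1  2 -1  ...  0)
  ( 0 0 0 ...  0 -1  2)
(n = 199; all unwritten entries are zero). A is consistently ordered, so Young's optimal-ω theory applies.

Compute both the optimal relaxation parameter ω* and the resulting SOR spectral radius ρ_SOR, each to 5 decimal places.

ω* = 1.96907, ρ_SOR = 0.96907

B_J for the 199×199 system has eigenvalues cos(kπ/200); ρ_J = cos(π/200) = 0.99988.
√(1−ρ_J²) = |sin(π/200)| = 0.015707
Then 2/(1+√(1−ρ_J²)) = 2/(1+0.015707); ω* = 2/1.015707 = 1.96907.
ρ_SOR = ω* − 1 = 1.96907 − 1 = 0.96907.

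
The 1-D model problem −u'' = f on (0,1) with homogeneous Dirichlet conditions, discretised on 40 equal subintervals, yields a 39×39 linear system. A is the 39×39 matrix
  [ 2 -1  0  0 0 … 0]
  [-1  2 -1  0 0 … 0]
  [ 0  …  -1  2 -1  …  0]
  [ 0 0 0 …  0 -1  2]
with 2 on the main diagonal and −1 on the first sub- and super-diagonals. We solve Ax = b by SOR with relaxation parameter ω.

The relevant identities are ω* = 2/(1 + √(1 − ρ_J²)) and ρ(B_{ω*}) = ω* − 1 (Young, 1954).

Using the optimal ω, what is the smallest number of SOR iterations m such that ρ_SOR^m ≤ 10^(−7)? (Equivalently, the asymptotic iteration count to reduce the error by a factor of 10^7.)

With n=39, ρ(Jacobi) = cos(π/40) = 0.9969173.
√(1−ρ_J²) simplifies to sin(π/40) = 0.0784591.
ω* = 2 / (1 + 0.0784591) = 2 / 1.0784591 ≈ 1.8544978.
[ρ_SOR] ω* − 1 = 0.8544978.
m ≥ 7·ln10 / (−ln 0.8544978) = 102.506; smallest integer m = 103.

m = 103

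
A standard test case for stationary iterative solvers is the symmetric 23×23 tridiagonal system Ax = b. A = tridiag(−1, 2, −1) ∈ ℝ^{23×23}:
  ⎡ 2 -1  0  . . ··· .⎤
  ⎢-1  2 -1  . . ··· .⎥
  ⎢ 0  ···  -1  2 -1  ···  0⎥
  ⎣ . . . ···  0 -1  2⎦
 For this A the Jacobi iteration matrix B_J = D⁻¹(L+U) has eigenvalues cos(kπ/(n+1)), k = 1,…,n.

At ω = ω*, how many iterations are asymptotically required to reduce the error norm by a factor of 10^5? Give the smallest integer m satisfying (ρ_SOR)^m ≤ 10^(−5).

m = 44

spectrum of D⁻¹(L+U) = {cos(kπ/24) : 1≤k≤23}; ρ_J = cos(π/24) = 0.9914449.
root = sin(π/24) = 0.1305262  (since 1−cos² = sin²).
So ω* = 2/1.1305262 = 1.7690877 (Young).
ρ_SOR = ω* − 1 ≈ 0.7690877.
For 5 digits: m = 5·ln10 / (−ln 0.7690877) = 11.5129/0.26255 = 43.850; round up → m = 44.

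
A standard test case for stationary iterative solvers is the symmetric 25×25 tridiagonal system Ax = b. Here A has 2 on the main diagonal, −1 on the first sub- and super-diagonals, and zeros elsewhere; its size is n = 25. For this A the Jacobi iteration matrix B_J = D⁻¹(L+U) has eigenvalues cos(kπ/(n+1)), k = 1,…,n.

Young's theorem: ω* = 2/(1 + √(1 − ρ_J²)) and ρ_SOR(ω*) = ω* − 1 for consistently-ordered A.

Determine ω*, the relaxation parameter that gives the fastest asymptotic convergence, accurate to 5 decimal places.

With n=25, ρ(Jacobi) = cos(π/26) = 0.99271.
√(1−ρ_J²) simplifies to sin(π/26) = 0.120537.
So ω* = 2/1.120537 = 1.78486 (Young).
ρ_SOR = ω* − 1 = 1.78486 − 1 = 0.78486.

ω* = 1.78486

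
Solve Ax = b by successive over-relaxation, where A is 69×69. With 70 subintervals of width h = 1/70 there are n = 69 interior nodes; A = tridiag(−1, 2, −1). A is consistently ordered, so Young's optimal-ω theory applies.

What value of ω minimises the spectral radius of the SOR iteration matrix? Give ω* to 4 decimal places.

ω* = 1.9141

½·tridiag(1,0,1) at n=69: λ_k = cos(kπ/70); max |λ| at k=1 ⇒ ρ_J = cos(π/70) ≈ 0.9990.
√(1−ρ_J²) simplifies to sin(π/70) = 0.04486.
ω* = 2/(1+0.04486) = 1.9141
ρ_SOR = ω* − 1 = 1.9141 − 1 = 0.9141.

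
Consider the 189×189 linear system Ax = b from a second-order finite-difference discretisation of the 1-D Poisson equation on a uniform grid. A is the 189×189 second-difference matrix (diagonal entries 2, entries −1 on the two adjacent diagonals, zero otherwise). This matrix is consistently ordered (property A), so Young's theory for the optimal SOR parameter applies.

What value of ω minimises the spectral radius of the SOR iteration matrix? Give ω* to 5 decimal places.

ω* = 1.96747

With n=189, ρ(Jacobi) = cos(π/190) = 0.99986.
√(1 − cos²(π/190)) = sin(π/190) ≈ 0.016534.
ω* = 2/(1 + 0.016534) = 2/1.016534 = 1.96747.
and ρ(B_{ω*}) = 1.96747 − 1 = 0.96747.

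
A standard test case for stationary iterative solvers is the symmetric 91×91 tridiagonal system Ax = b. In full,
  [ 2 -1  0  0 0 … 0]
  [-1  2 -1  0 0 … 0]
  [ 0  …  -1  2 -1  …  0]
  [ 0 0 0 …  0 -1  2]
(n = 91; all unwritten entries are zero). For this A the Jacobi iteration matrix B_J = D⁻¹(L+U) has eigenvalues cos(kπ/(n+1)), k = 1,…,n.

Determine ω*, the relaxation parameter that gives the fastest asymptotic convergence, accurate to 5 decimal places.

n=91: λ(B_J) = 1 − λ(A)/2 = cos(kπ/92); k=1 gives ρ_J = 0.99942.
√(1−ρ_J²) simplifies to sin(π/92) = 0.034141.
ω* = 2 / (1 + 0.034141) = 2 / 1.034141 ≈ 1.93397.
ρ_SOR = ω* − 1 ≈ 0.93397.

ω* = 1.93397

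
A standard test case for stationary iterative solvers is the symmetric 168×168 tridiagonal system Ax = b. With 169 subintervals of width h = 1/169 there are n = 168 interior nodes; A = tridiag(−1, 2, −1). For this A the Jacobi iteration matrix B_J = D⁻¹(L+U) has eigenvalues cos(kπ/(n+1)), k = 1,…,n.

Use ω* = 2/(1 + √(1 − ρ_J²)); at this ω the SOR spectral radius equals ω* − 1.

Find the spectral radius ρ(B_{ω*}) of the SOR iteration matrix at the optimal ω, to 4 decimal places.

ρ_SOR = 0.9635

B_J for the 168×168 system has eigenvalues cos(kπ/169); ρ_J = cos(π/169) = 0.9998.
√(1−ρ_J²) simplifies to sin(π/169) = 0.01859.
ω* = 2/(1 + 0.01859) = 2/1.01859 = 1.9635.
ρ_SOR = ω* − 1 = 1.9635 − 1 = 0.9635.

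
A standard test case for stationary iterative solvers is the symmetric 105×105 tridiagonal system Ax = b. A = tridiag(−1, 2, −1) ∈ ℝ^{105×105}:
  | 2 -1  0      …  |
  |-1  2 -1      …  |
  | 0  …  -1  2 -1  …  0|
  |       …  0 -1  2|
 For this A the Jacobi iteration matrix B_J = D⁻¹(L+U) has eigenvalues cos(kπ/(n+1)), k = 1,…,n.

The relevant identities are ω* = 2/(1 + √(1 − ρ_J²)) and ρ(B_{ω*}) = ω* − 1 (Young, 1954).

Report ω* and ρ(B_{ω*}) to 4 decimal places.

ω* = 1.9424, ρ_SOR = 0.9424

ρ_J = max_k |cos(kπ/106)| = cos(π/106) = 0.9996
root = sin(π/106) = 0.02963  (since 1−cos² = sin²).
Then 2/(1+√(1−ρ_J²)) = 2/(1+0.02963); ω* = 2/1.02963 = 1.9424.
[ρ_SOR] ω* − 1 = 0.9424.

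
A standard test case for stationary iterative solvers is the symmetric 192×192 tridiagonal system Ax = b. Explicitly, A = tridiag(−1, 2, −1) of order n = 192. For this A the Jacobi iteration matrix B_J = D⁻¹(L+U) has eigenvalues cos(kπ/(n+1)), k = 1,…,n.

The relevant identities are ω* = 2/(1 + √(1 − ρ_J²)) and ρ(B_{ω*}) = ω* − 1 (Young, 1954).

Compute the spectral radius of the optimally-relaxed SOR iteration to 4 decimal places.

[ρ_J] n=192: ρ(B_J) = cos(π/(n+1)) = cos(π/193) = 0.9999.
√(1 − cos²(π/193)) = sin(π/193) ≈ 0.01628.
ω* = 2/(1+0.01628) = 1.9680
ρ_SOR = ω* − 1 = 1.9680 − 1 = 0.9680.

ρ_SOR = 0.9680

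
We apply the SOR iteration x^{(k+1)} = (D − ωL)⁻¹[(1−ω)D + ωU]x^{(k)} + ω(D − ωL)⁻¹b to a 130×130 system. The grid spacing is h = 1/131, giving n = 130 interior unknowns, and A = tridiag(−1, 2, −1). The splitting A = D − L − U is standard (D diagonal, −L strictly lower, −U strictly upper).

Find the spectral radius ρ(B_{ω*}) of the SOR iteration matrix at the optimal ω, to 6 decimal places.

ρ_SOR = 0.953164

spectrum of D⁻¹(L+U) = {cos(kπ/131) : 1≤k≤130}; ρ_J = cos(π/131) = 0.999712.
√(1 − cos²(π/131)) = sin(π/131) ≈ 0.0239793.
[ω*] 2 ÷ (1 + 0.0239793) = 2 ÷ 1.0239793 = 1.953164.
[ρ_SOR] ω* − 1 = 0.953164.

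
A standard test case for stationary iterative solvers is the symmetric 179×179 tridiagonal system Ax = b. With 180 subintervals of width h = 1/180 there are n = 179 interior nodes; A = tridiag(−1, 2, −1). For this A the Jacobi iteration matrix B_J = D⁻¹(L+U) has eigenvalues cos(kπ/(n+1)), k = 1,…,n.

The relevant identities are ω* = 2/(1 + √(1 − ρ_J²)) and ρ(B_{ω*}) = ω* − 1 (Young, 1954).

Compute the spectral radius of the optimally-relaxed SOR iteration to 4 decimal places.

½·tridiag(1,0,1) at n=179: λ_k = cos(kπ/180); max |λ| at k=1 ⇒ ρ_J = cos(π/180) ≈ 0.9998.
root = sin(π/180) = 0.01745  (since 1−cos² = sin²).
Then 2/(1+√(1−ρ_J²)) = 2/(1+0.01745); ω* = 2/1.01745 = 1.9657.
ρ_SOR = ω* − 1 = 1.9657 − 1 = 0.9657.

ρ_SOR = 0.9657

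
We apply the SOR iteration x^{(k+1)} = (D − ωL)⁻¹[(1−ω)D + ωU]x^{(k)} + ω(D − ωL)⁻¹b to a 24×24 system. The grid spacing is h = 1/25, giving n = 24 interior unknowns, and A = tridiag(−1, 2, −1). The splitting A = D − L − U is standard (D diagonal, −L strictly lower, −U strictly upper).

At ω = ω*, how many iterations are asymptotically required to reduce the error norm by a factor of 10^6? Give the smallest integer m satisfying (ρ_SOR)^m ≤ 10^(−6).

m = 55

B_J for the 24×24 system has eigenvalues cos(kπ/25); ρ_J = cos(π/25) = 0.9921147.
1 − cos²(π/25) = sin²(π/25) ⇒ √(1−ρ_J²) = sin(π/25) = 0.1253332.
ω* = 2/(1 + 0.1253332) = 2/1.1253332 = 1.7772514.
ρ(B_{ω*}) = ω*−1 = 0.7772514
ρ_SOR^m ≤ 10^(−6) ⇔ m ≥ 6·ln10/(−ln 0.7772514) = 13.8155/0.251991 = 54.825; m = ⌈54.825⌉ = 55.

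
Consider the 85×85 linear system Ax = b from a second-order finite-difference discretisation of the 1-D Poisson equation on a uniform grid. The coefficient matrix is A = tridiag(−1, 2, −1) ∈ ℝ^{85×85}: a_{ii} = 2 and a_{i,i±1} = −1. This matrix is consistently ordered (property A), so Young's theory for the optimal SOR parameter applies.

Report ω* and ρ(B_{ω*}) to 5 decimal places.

ω* = 1.92953, ρ_SOR = 0.92953

½·tridiag(1,0,1) at n=85: λ_k = cos(kπ/86); max |λ| at k=1 ⇒ ρ_J = cos(π/86) ≈ 0.99933.
1 − cos²(π/86) = sin²(π/86) ⇒ √(1−ρ_J²) = sin(π/86) = 0.036522.
Then 2/(1+√(1−ρ_J²)) = 2/(1+0.036522); ω* = 2/1.036522 = 1.92953.
Hence ρ(B_{ω*}) = 1.92953 − 1 = 0.92953.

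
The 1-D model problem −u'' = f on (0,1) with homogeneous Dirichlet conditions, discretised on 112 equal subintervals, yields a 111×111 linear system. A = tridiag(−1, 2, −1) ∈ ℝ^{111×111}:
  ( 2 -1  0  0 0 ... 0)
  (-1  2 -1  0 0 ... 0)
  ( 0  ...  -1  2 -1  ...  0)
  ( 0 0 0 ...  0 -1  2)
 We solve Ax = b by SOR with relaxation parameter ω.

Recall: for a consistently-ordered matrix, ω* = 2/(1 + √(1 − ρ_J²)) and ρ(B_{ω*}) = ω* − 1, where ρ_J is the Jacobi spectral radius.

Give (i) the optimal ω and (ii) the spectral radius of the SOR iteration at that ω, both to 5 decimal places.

ω* = 1.94544, ρ_SOR = 0.94544

[ρ_J] n=111: ρ(B_J) = cos(π/(n+1)) = cos(π/112) = 0.99961.
√(1−ρ_J²) simplifies to sin(π/112) = 0.028046.
ω* = 2 / (1 + 0.028046) = 2 / 1.028046 ≈ 1.94544.
ρ_SOR = ω* − 1 = 1.94544 − 1 = 0.94544.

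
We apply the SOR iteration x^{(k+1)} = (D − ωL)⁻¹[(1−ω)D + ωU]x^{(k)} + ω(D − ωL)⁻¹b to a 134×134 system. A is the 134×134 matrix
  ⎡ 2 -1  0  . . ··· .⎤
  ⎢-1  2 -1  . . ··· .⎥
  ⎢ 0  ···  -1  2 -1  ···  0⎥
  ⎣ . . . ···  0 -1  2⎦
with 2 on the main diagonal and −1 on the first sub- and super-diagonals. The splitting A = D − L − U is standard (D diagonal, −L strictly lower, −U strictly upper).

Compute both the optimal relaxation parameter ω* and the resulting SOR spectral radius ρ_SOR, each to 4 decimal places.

½·tridiag(1,0,1) at n=134: λ_k = cos(kπ/135); max |λ| at k=1 ⇒ ρ_J = cos(π/135) ≈ 0.9997.
root = sin(π/135) = 0.02327  (since 1−cos² = sin²).
Then 2/(1+√(1−ρ_J²)) = 2/(1+0.02327); ω* = 2/1.02327 = 1.9545.
ρ_SOR = ω* − 1 ≈ 0.9545.

ω* = 1.9545, ρ_SOR = 0.9545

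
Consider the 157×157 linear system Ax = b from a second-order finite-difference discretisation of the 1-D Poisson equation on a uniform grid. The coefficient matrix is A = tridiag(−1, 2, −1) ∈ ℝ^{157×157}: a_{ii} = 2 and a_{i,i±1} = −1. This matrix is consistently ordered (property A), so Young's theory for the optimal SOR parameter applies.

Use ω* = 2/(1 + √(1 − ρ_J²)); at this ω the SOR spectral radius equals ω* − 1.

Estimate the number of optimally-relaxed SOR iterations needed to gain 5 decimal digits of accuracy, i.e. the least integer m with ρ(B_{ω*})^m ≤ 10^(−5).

½·tridiag(1,0,1) at n=157: λ_k = cos(kπ/158); max |λ| at k=1 ⇒ ρ_J = cos(π/158) ≈ 0.9998023.
1 − cos²(π/158) = sin²(π/158) ⇒ √(1−ρ_J²) = sin(π/158) = 0.0198822.
ω* = 2/(1 + 0.0198822) = 2/1.0198822 = 1.9610108.
ρ_SOR = ω* − 1 = 1.9610108 − 1 = 0.9610108.
For 5 digits: m = 5·ln10 / (−ln 0.9610108) = 11.5129/0.0397696 = 289.490; round up → m = 290.

m = 290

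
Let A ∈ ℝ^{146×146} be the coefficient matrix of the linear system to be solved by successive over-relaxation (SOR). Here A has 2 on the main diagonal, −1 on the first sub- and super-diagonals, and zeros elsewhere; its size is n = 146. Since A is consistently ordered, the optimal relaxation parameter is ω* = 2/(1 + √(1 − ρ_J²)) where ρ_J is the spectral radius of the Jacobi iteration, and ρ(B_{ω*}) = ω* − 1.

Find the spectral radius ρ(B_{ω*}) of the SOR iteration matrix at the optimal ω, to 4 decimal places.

spectrum of D⁻¹(L+U) = {cos(kπ/147) : 1≤k≤146}; ρ_J = cos(π/147) = 0.9998.
√(1 − cos²(π/147)) = sin(π/147) ≈ 0.02137.
Then 2/(1+√(1−ρ_J²)) = 2/(1+0.02137); ω* = 2/1.02137 = 1.9582.
and ρ(B_{ω*}) = 1.9582 − 1 = 0.9582.

ρ_SOR = 0.9582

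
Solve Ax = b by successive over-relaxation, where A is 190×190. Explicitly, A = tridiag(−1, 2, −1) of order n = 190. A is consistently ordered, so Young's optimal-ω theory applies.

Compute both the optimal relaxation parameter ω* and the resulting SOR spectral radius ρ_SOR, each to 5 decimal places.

n=190: λ(B_J) = 1 − λ(A)/2 = cos(kπ/191); k=1 gives ρ_J = 0.99986.
root = sin(π/191) = 0.016447  (since 1−cos² = sin²).
ω* = 2 / (1 + 0.016447) = 2 / 1.016447 ≈ 1.96764.
[ρ_SOR] ω* − 1 = 0.96764.

ω* = 1.96764, ρ_SOR = 0.96764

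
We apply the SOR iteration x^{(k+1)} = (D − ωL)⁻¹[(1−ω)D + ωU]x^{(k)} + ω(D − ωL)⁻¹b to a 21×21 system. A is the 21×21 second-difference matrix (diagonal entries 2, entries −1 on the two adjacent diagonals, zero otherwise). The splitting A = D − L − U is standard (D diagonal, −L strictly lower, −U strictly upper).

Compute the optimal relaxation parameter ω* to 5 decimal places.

ω* = 1.75083

With n=21, ρ(Jacobi) = cos(π/22) = 0.98982.
√(1−ρ_J²) simplifies to sin(π/22) = 0.142315.
So ω* = 2/1.142315 = 1.75083 (Young).
[ρ_SOR] ω* − 1 = 0.75083.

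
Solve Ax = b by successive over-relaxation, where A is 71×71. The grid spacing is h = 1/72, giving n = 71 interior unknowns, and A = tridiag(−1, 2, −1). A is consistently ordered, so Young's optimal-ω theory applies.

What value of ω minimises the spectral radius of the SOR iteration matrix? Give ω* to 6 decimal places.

ω* = 1.916407

With n=71, ρ(Jacobi) = cos(π/72) = 0.999048.
√(1−ρ_J²) = |sin(π/72)| = 0.0436194
Then 2/(1+√(1−ρ_J²)) = 2/(1+0.0436194); ω* = 2/1.0436194 = 1.916407.
[ρ_SOR] ω* − 1 = 0.916407.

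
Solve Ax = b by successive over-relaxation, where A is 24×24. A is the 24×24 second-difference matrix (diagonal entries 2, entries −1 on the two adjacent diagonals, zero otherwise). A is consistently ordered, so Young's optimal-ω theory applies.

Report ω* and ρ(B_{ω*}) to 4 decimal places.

ω* = 1.7773, ρ_SOR = 0.7773

[ρ_J] n=24: ρ(B_J) = cos(π/(n+1)) = cos(π/25) = 0.9921.
√(1 − cos²(π/25)) = sin(π/25) ≈ 0.12533.
[ω*] 2 ÷ (1 + 0.12533) = 2 ÷ 1.12533 = 1.7773.
and ρ(B_{ω*}) = 1.7773 − 1 = 0.7773.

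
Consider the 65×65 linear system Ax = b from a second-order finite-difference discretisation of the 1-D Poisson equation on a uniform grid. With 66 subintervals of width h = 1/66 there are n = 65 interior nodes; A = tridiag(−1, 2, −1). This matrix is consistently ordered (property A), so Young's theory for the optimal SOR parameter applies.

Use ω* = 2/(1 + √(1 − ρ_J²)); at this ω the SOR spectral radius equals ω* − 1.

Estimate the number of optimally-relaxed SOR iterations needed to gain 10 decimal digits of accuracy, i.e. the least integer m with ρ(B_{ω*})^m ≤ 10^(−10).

spectrum of D⁻¹(L+U) = {cos(kπ/66) : 1≤k≤65}; ρ_J = cos(π/66) = 0.9988673.
√(1−ρ_J²) = |sin(π/66)| = 0.0475819
ω* = 2 / (1 + 0.0475819) = 2 / 1.0475819 ≈ 1.9091586.
and ρ(B_{ω*}) = 1.9091586 − 1 = 0.9091586.
For 10 digits: m = 10·ln10 / (−ln 0.9091586) = 23.0259/0.0952357 = 241.778; round up → m = 242.

m = 242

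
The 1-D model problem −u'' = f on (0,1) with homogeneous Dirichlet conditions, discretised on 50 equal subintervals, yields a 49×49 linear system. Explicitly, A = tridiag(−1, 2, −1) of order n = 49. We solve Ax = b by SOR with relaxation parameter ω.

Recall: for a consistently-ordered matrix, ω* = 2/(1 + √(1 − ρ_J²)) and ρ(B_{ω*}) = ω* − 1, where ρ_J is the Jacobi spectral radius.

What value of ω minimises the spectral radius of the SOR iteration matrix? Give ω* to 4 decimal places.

ω* = 1.8818

B_J for the 49×49 system has eigenvalues cos(kπ/50); ρ_J = cos(π/50) = 0.9980.
√(1 − cos²(π/50)) = sin(π/50) ≈ 0.06279.
Then 2/(1+√(1−ρ_J²)) = 2/(1+0.06279); ω* = 2/1.06279 = 1.8818.
ρ_SOR = ω* − 1 = 1.8818 − 1 = 0.8818.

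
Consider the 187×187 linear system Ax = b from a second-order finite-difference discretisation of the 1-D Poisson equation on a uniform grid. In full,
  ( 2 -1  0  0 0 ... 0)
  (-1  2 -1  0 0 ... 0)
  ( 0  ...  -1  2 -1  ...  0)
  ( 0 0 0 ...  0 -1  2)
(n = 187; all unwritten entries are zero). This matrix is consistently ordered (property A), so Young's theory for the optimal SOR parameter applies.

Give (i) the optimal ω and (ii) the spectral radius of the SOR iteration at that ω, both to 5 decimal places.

spectrum of D⁻¹(L+U) = {cos(kπ/188) : 1≤k≤187}; ρ_J = cos(π/188) = 0.99986.
√(1 − cos²(π/188)) = sin(π/188) ≈ 0.016710.
Then 2/(1+√(1−ρ_J²)) = 2/(1+0.016710); ω* = 2/1.016710 = 1.96713.
[ρ_SOR] ω* − 1 = 0.96713.

ω* = 1.96713, ρ_SOR = 0.96713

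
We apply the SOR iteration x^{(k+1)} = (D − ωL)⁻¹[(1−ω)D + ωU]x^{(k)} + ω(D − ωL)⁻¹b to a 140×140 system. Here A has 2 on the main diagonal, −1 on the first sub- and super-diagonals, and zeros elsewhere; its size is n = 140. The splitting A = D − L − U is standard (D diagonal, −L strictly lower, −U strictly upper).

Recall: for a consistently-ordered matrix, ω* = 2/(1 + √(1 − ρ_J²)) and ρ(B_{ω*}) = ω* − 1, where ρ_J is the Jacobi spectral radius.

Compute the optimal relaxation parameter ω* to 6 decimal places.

n=140: λ(B_J) = 1 − λ(A)/2 = cos(kπ/141); k=1 gives ρ_J = 0.999752.
1 − cos²(π/141) = sin²(π/141) ⇒ √(1−ρ_J²) = sin(π/141) = 0.0222790.
So ω* = 2/1.0222790 = 1.956413 (Young).
ρ(B_{ω*}) = ω*−1 = 0.956413

ω* = 1.956413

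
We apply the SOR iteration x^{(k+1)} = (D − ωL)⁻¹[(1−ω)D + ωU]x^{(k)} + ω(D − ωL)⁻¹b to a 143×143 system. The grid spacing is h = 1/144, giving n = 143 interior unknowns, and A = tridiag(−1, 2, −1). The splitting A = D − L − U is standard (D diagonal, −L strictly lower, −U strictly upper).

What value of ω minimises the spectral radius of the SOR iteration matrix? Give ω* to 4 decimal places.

ω* = 1.9573

B_J for the 143×143 system has eigenvalues cos(kπ/144); ρ_J = cos(π/144) = 0.9998.
√(1 − cos²(π/144)) = sin(π/144) ≈ 0.02181.
ω* = 2/(1 + 0.02181) = 2/1.02181 = 1.9573.
Hence ρ(B_{ω*}) = 1.9573 − 1 = 0.9573.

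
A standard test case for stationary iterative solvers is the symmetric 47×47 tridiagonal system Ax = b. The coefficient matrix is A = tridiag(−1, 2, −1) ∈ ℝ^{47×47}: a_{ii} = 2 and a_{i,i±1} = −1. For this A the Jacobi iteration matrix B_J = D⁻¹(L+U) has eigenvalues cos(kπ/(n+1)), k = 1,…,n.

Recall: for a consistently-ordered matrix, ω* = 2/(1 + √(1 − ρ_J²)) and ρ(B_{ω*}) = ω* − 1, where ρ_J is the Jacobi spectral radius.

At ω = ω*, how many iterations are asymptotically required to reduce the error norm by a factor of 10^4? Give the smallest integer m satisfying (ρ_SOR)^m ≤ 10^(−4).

m = 71

spectrum of D⁻¹(L+U) = {cos(kπ/48) : 1≤k≤47}; ρ_J = cos(π/48) = 0.9978589.
√(1−ρ_J²) simplifies to sin(π/48) = 0.0654031.
[ω*] 2 ÷ (1 + 0.0654031) = 2 ÷ 1.0654031 = 1.8772237.
[ρ_SOR] ω* − 1 = 0.8772237.
m ≥ 4·ln10 / (−ln 0.8772237) = 70.312; smallest integer m = 71.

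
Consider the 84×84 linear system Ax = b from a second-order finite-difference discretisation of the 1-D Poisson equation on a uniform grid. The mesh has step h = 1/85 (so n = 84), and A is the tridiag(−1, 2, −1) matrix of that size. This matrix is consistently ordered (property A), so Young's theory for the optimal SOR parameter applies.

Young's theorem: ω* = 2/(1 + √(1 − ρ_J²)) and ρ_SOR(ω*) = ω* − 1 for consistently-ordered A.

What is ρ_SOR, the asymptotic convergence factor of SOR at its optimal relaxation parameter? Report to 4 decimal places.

ρ_SOR = 0.9287

[ρ_J] n=84: ρ(B_J) = cos(π/(n+1)) = cos(π/85) = 0.9993.
√(1−ρ_J²) = |sin(π/85)| = 0.03695
Young: ω* = 2/(1+√(1−ρ_J²)) = 2/(1+0.03695) = 2/1.03695 = 1.9287.
Hence ρ(B_{ω*}) = 1.9287 − 1 = 0.9287.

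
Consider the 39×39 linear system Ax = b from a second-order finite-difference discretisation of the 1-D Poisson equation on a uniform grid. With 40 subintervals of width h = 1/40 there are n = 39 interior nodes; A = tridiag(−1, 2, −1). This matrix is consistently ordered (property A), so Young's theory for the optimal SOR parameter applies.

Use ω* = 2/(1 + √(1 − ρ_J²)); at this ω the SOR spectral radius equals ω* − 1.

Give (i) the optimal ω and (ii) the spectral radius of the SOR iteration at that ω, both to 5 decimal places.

[ρ_J] n=39: ρ(B_J) = cos(π/(n+1)) = cos(π/40) = 0.99692.
1 − cos²(π/40) = sin²(π/40) ⇒ √(1−ρ_J²) = sin(π/40) = 0.078459.
Young: ω* = 2/(1+√(1−ρ_J²)) = 2/(1+0.078459) = 2/1.078459 = 1.85450.
ρ_SOR = ω* − 1 ≈ 0.85450.

ω* = 1.85450, ρ_SOR = 0.85450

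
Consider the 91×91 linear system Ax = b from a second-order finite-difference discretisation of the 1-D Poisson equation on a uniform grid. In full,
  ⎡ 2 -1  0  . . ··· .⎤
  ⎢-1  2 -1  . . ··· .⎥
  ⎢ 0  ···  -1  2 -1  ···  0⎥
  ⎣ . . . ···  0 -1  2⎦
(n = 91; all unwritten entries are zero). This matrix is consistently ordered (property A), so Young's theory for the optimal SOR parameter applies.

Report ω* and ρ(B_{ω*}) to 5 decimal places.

spectrum of D⁻¹(L+U) = {cos(kπ/92) : 1≤k≤91}; ρ_J = cos(π/92) = 0.99942.
√(1−ρ_J²) simplifies to sin(π/92) = 0.034141.
ω* = 2/(1+0.034141) = 1.93397
Hence ρ(B_{ω*}) = 1.93397 − 1 = 0.93397.

ω* = 1.93397, ρ_SOR = 0.93397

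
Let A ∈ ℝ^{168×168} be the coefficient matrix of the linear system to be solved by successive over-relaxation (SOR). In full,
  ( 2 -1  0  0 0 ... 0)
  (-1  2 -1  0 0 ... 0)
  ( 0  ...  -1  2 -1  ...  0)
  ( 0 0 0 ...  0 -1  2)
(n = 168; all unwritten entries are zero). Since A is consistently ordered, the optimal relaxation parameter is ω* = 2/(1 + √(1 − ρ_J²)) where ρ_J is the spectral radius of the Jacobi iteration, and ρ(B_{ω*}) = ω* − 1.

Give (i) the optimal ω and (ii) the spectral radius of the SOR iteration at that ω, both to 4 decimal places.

n=168: λ(B_J) = 1 − λ(A)/2 = cos(kπ/169); k=1 gives ρ_J = 0.9998.
root = sin(π/169) = 0.01859  (since 1−cos² = sin²).
Young: ω* = 2/(1+√(1−ρ_J²)) = 2/(1+0.01859) = 2/1.01859 = 1.9635.
ρ_SOR = ω* − 1 ≈ 0.9635.

ω* = 1.9635, ρ_SOR = 0.9635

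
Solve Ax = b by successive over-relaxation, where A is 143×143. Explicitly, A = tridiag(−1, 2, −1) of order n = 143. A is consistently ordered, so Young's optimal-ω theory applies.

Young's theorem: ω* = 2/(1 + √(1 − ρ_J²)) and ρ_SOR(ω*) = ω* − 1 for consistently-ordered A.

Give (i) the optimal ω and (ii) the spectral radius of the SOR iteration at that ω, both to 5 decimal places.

ω* = 1.95730, ρ_SOR = 0.95730

[ρ_J] n=143: ρ(B_J) = cos(π/(n+1)) = cos(π/144) = 0.99976.
√(1 − cos²(π/144)) = sin(π/144) ≈ 0.021815.
[ω*] 2 ÷ (1 + 0.021815) = 2 ÷ 1.021815 = 1.95730.
At ω = 1.95730 every |λ(B_ω)| = ω−1, so ρ_SOR = 0.95730.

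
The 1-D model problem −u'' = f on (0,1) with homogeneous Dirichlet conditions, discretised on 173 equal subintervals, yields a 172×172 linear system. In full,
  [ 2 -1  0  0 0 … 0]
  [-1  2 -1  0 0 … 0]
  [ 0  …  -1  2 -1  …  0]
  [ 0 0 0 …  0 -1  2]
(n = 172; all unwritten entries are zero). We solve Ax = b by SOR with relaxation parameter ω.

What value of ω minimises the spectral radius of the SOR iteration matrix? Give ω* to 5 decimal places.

ρ_J = max_k |cos(kπ/173)| = cos(π/173) = 0.99984
√(1 − cos²(π/173)) = sin(π/173) ≈ 0.018158.
ω* = 2 / (1 + 0.018158) = 2 / 1.018158 ≈ 1.96433.
and ρ(B_{ω*}) = 1.96433 − 1 = 0.96433.

ω* = 1.96433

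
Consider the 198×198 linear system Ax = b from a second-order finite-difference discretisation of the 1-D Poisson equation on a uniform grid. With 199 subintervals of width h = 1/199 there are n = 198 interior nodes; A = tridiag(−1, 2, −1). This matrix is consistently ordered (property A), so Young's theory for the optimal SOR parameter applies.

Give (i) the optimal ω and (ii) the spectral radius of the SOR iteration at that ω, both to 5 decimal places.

ω* = 1.96892, ρ_SOR = 0.96892

ρ_J = max_k |cos(kπ/199)| = cos(π/199) = 0.99988
√(1 − cos²(π/199)) = sin(π/199) ≈ 0.015786.
[ω*] 2 ÷ (1 + 0.015786) = 2 ÷ 1.015786 = 1.96892.
ρ_SOR = ω* − 1 = 1.96892 − 1 = 0.96892.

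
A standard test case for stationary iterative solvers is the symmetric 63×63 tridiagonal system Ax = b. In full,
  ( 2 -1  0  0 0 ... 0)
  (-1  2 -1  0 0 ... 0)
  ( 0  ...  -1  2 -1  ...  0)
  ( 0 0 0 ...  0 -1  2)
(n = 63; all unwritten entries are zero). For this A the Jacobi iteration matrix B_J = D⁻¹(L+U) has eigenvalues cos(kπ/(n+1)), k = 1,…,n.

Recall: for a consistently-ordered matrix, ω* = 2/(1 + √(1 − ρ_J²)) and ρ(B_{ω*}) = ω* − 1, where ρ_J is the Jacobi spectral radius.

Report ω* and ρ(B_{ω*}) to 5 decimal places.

ω* = 1.90645, ρ_SOR = 0.90645

[ρ_J] n=63: ρ(B_J) = cos(π/(n+1)) = cos(π/64) = 0.99880.
root = sin(π/64) = 0.049068  (since 1−cos² = sin²).
ω* = 2 / (1 + 0.049068) = 2 / 1.049068 ≈ 1.90645.
At ω = 1.90645 every |λ(B_ω)| = ω−1, so ρ_SOR = 0.90645.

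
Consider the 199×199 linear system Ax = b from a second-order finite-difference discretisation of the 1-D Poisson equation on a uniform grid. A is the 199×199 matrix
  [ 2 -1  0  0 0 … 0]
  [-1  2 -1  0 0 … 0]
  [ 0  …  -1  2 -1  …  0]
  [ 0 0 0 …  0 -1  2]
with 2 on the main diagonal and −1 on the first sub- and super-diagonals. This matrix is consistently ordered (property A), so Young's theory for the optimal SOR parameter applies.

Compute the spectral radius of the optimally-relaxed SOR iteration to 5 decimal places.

ρ_SOR = 0.96907

n=199: λ(B_J) = 1 − λ(A)/2 = cos(kπ/200); k=1 gives ρ_J = 0.99988.
√(1−ρ_J²) simplifies to sin(π/200) = 0.015707.
So ω* = 2/1.015707 = 1.96907 (Young).
and ρ(B_{ω*}) = 1.96907 − 1 = 0.96907.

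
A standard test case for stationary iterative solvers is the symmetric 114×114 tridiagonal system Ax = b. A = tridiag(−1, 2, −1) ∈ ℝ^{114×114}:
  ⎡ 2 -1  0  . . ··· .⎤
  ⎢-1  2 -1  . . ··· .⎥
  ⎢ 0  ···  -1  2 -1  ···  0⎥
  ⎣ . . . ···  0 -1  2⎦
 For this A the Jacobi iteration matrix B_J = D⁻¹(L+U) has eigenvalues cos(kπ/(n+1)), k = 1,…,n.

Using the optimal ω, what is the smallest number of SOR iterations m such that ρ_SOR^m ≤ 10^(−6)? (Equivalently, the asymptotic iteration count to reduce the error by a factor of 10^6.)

m = 253

½·tridiag(1,0,1) at n=114: λ_k = cos(kπ/115); max |λ| at k=1 ⇒ ρ_J = cos(π/115) ≈ 0.9996269.
1 − cos²(π/115) = sin²(π/115) ⇒ √(1−ρ_J²) = sin(π/115) = 0.0273148.
So ω* = 2/1.0273148 = 1.9468229 (Young).
ρ_SOR = ω* − 1 = 1.9468229 − 1 = 0.9468229.
(0.9468229)^m ≤ 10^{−6}  ⇒  m·ln(0.9468229) ≤ −6·ln10  ⇒  m ≥ 252.831  ⇒  m = 253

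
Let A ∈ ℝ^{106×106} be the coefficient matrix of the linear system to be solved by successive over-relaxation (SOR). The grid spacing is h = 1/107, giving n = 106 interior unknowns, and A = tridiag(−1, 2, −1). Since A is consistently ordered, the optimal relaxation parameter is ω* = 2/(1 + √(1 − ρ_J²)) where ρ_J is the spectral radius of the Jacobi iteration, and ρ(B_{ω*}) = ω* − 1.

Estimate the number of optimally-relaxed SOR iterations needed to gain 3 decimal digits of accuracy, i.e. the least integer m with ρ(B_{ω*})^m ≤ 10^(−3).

m = 118

½·tridiag(1,0,1) at n=106: λ_k = cos(kπ/107); max |λ| at k=1 ⇒ ρ_J = cos(π/107) ≈ 0.9995690.
√(1 − cos²(π/107)) = sin(π/107) ≈ 0.0293565.
Young: ω* = 2/(1+√(1−ρ_J²)) = 2/(1+0.0293565) = 2/1.0293565 = 1.9429615.
ρ_SOR = ω* − 1 ≈ 0.9429615.
ρ_SOR^m ≤ 10^(−3) ⇔ m ≥ 3·ln10/(−ln 0.9429615) = 6.90776/0.0587298 = 117.619; m = ⌈117.619⌉ = 118.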